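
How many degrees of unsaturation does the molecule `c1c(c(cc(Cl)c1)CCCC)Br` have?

4

Molecular formula from the SMILES: C10H12BrCl.
DoU = (2C + 2 + N − H − X)/2 = (2·10 + 2 + 0 − 12 − 2)/2 = 8/2 = 4.
(Structurally: 1 ring(s) + 3 π bond(s) = 4.)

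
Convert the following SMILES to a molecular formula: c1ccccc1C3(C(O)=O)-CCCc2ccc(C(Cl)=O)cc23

Heavy atoms from the SMILES: 18 C, 1 Cl, 3 O.
Implicit hydrogens by atom environment:
  8 × C (aromatic): 1 H each → 8
  4 × C (aromatic): no H
  3 × C: 2 H each → 6
  3 × C: no H
  2 × O: no H
  1 × Cl: no H
  1 × O: 1 H
  Total hydrogens = 15.
Molecular formula: C18H15ClO3

C18H15ClO3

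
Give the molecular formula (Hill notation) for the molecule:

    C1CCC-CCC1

Heavy atoms from the SMILES: 7 C.
Implicit hydrogens by atom environment:
  7 × C: 2 H each → 14
  Total hydrogens = 14.
Molecular formula: C7H14

C7H14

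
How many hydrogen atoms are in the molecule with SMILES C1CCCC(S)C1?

Hydrogens are implicit in SMILES; fill each atom to its normal valence:
  5 × C: 2 H each → 10
  1 × C: 1 H
  1 × S: 1 H
  Total hydrogens = 12.

12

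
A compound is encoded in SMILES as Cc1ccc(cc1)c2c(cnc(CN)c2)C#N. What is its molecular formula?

C14H13N3

Heavy atoms from the SMILES: 14 C, 3 N.
Implicit hydrogens by atom environment:
  6 × C (aromatic): 1 H each → 6
  5 × C (aromatic): no H
  1 × C: 3 H
  1 × C: 2 H
  1 × C: no H
  1 × N: 2 H
  1 × N (aromatic): no H
  1 × N: no H
  Total hydrogens = 13.
Molecular formula: C14H13N3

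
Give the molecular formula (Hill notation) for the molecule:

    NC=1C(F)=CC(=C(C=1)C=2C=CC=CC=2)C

C13H12FN

Heavy atoms from the SMILES: 13 C, 1 F, 1 N.
Implicit hydrogens by atom environment:
  7 × C (aromatic): 1 H each → 7
  5 × C (aromatic): no H
  1 × C: 3 H
  1 × F: no H
  1 × N: 2 H
  Total hydrogens = 12.
Molecular formula: C13H12FN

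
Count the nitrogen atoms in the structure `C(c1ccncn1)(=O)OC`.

2

The symbol for nitrogen appears 2 times in the SMILES.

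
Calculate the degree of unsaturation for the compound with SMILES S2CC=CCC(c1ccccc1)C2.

6

Molecular formula from the SMILES: C12H14S.
DoU = (2C + 2 + N − H − X)/2 = (2·12 + 2 + 0 − 14 − 0)/2 = 12/2 = 6.
(Structurally: 2 ring(s) + 4 π bond(s) = 6.)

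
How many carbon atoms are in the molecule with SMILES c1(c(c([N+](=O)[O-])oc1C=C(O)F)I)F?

6

The symbol for carbon appears 6 times in the SMILES. Lowercase c denotes aromatic carbon and counts toward C.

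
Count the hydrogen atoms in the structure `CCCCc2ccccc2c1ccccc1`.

18

Hydrogens are implicit in SMILES; fill each atom to its normal valence:
  9 × C (aromatic): 1 H each → 9
  3 × C: 2 H each → 6
  3 × C (aromatic): no H
  1 × C: 3 H
  Total hydrogens = 18.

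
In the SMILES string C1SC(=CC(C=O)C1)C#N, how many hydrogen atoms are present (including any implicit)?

Hydrogens are implicit in SMILES; fill each atom to its normal valence:
  3 × C: 1 H each → 3
  2 × C: 2 H each → 4
  2 × C: no H
  1 × N: no H
  1 × O: no H
  1 × S: no H
  Total hydrogens = 7.

7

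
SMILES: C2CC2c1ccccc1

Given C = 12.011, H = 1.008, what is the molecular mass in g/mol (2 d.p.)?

Molecular formula: C9H10.
M = 9×12.011 + 10×1.008 = 118.18 g/mol.

118.18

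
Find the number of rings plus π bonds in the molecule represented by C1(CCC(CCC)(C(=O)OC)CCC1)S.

2

Molecular formula from the SMILES: C12H22O2S.
DoU = (2C + 2 + N − H − X)/2 = (2·12 + 2 + 0 − 22 − 0)/2 = 4/2 = 2.
(Structurally: 1 ring(s) + 1 π bond(s) = 2.)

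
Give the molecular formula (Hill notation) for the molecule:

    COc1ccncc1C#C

Heavy atoms from the SMILES: 8 C, 1 N, 1 O.
Implicit hydrogens by atom environment:
  3 × C (aromatic): 1 H each → 3
  2 × C (aromatic): no H
  1 × C: 3 H
  1 × C: 1 H
  1 × C: no H
  1 × N (aromatic): no H
  1 × O: no H
  Total hydrogens = 7.
Molecular formula: C8H7NO

C8H7NO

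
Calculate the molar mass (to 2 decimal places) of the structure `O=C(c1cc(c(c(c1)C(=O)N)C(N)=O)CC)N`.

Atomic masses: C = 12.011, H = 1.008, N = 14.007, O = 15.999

235.24

Molecular formula: C11H13N3O3.
M = 11×12.011 + 13×1.008 + 3×14.007 + 3×15.999 = 235.24 g/mol.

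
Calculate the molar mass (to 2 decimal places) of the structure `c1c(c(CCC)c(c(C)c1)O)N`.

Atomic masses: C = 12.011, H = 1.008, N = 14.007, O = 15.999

Molecular formula: C10H15NO.
M = 10×12.011 + 15×1.008 + 1×14.007 + 1×15.999 = 165.24 g/mol.

165.24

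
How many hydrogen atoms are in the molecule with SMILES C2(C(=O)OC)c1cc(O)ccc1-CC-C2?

Hydrogens are implicit in SMILES; fill each atom to its normal valence:
  3 × C: 2 H each → 6
  3 × C (aromatic): 1 H each → 3
  3 × C (aromatic): no H
  2 × O: no H
  1 × C: 3 H
  1 × C: 1 H
  1 × C: no H
  1 × O: 1 H
  Total hydrogens = 14.

14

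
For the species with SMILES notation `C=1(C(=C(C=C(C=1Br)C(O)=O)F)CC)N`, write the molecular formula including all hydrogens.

Heavy atoms from the SMILES: 1 Br, 9 C, 1 F, 1 N, 2 O.
Implicit hydrogens by atom environment:
  5 × C (aromatic): no H
  1 × Br: no H
  1 × C: 3 H
  1 × C: 2 H
  1 × C (aromatic): 1 H
  1 × C: no H
  1 × F: no H
  1 × N: 2 H
  1 × O: 1 H
  1 × O: no H
  Total hydrogens = 9.
Molecular formula: C9H9BrFNO2

C9H9BrFNO2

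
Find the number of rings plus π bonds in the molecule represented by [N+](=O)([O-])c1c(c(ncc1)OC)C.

5

Molecular formula from the SMILES: C7H8N2O3.
DoU = (2C + 2 + N − H − X)/2 = (2·7 + 2 + 2 − 8 − 0)/2 = 10/2 = 5.
(Structurally: 1 ring(s) + 4 π bond(s) = 5.)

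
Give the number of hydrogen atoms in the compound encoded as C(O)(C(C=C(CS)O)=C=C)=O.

Hydrogens are implicit in SMILES; fill each atom to its normal valence:
  4 × C: no H
  2 × C: 2 H each → 4
  2 × O: 1 H each → 2
  1 × C: 1 H
  1 × O: no H
  1 × S: 1 H
  Total hydrogens = 8.

8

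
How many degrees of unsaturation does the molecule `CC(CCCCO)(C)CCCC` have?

Molecular formula from the SMILES: C11H24O.
DoU = (2C + 2 + N − H − X)/2 = (2·11 + 2 + 0 − 24 − 0)/2 = 0/2 = 0.
(Structurally: 0 ring(s) + 0 π bond(s) = 0.)

0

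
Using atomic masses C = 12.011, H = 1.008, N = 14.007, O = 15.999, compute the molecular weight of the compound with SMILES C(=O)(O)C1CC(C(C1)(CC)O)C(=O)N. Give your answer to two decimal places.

201.22

Molecular formula: C9H15NO4.
M = 9×12.011 + 15×1.008 + 1×14.007 + 4×15.999 = 201.22 g/mol.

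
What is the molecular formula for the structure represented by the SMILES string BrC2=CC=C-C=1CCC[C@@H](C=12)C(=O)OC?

C12H13BrO2

Heavy atoms from the SMILES: 1 Br, 12 C, 2 O.
Implicit hydrogens by atom environment:
  3 × C: 2 H each → 6
  3 × C (aromatic): 1 H each → 3
  3 × C (aromatic): no H
  2 × O: no H
  1 × Br: no H
  1 × C: 3 H
  1 × C: 1 H
  1 × C: no H
  Total hydrogens = 13.
Molecular formula: C12H13BrO2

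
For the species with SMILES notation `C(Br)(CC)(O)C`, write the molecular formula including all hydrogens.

C4H9BrO

Heavy atoms from the SMILES: 1 Br, 4 C, 1 O.
Implicit hydrogens by atom environment:
  2 × C: 3 H each → 6
  1 × Br: no H
  1 × C: 2 H
  1 × C: no H
  1 × O: 1 H
  Total hydrogens = 9.
Molecular formula: C4H9BrO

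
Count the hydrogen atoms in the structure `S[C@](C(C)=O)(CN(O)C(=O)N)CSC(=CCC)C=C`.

20

Hydrogens are implicit in SMILES; fill each atom to its normal valence:
  4 × C: 2 H each → 8
  4 × C: no H
  2 × C: 3 H each → 6
  2 × C: 1 H each → 2
  2 × O: no H
  1 × N: 2 H
  1 × N: no H
  1 × O: 1 H
  1 × S: 1 H
  1 × S: no H
  Total hydrogens = 20.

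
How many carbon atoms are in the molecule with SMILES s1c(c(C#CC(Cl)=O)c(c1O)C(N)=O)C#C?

The symbol for carbon appears 10 times in the SMILES. Lowercase c denotes aromatic carbon and counts toward C.

10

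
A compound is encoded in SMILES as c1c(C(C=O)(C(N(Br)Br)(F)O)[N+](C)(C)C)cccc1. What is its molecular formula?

C12H16Br2FN2O2+

Heavy atoms from the SMILES: 2 Br, 12 C, 1 F, 2 N, 2 O.
Implicit hydrogens by atom environment:
  5 × C (aromatic): 1 H each → 5
  3 × C: 3 H each → 9
  2 × Br: no H
  2 × C: no H
  1 × C: 1 H
  1 × C (aromatic): no H
  1 × F: no H
  1 × N: no H
  1 × N (charge +1): no H
  1 × O: 1 H
  1 × O: no H
  Total hydrogens = 16.
Net charge +1.
Molecular formula: C12H16Br2FN2O2+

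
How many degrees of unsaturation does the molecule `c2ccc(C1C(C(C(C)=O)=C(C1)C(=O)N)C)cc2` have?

Molecular formula from the SMILES: C15H17NO2.
DoU = (2C + 2 + N − H − X)/2 = (2·15 + 2 + 1 − 17 − 0)/2 = 16/2 = 8.
(Structurally: 2 ring(s) + 6 π bond(s) = 8.)

8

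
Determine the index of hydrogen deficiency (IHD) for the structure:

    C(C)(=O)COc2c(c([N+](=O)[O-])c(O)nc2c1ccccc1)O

Molecular formula from the SMILES: C14H12N2O6.
DoU = (2C + 2 + N − H − X)/2 = (2·14 + 2 + 2 − 12 − 0)/2 = 20/2 = 10.
(Structurally: 2 ring(s) + 8 π bond(s) = 10.)

10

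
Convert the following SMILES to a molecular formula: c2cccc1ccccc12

C10H8

Heavy atoms from the SMILES: 10 C.
Implicit hydrogens by atom environment:
  8 × C (aromatic): 1 H each → 8
  2 × C (aromatic): no H
  Total hydrogens = 8.
Molecular formula: C10H8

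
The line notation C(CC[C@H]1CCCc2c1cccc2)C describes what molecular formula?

C14H20

Heavy atoms from the SMILES: 14 C.
Implicit hydrogens by atom environment:
  6 × C: 2 H each → 12
  4 × C (aromatic): 1 H each → 4
  2 × C (aromatic): no H
  1 × C: 3 H
  1 × C: 1 H
  Total hydrogens = 20.
Molecular formula: C14H20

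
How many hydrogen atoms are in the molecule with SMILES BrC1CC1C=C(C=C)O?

Hydrogens are implicit in SMILES; fill each atom to its normal valence:
  4 × C: 1 H each → 4
  2 × C: 2 H each → 4
  1 × Br: no H
  1 × C: no H
  1 × O: 1 H
  Total hydrogens = 9.

9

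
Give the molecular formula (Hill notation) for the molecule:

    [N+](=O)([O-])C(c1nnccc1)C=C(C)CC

Heavy atoms from the SMILES: 10 C, 3 N, 2 O.
Implicit hydrogens by atom environment:
  3 × C (aromatic): 1 H each → 3
  2 × C: 3 H each → 6
  2 × C: 1 H each → 2
  2 × N (aromatic): no H
  1 × C: 2 H
  1 × C (aromatic): no H
  1 × C: no H
  1 × N (charge +1): no H
  1 × O: no H
  1 × O (charge -1): no H
  Total hydrogens = 13.
Molecular formula: C10H13N3O2

C10H13N3O2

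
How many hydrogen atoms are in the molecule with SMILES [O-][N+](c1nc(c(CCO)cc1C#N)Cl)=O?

6

Hydrogens are implicit in SMILES; fill each atom to its normal valence:
  4 × C (aromatic): no H
  2 × C: 2 H each → 4
  1 × C (aromatic): 1 H
  1 × C: no H
  1 × Cl: no H
  1 × N (aromatic): no H
  1 × N: no H
  1 × N (charge +1): no H
  1 × O: 1 H
  1 × O: no H
  1 × O (charge -1): no H
  Total hydrogens = 6.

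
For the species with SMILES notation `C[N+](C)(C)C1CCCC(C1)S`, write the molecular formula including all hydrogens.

Heavy atoms from the SMILES: 9 C, 1 N, 1 S.
Implicit hydrogens by atom environment:
  4 × C: 2 H each → 8
  3 × C: 3 H each → 9
  2 × C: 1 H each → 2
  1 × N (charge +1): no H
  1 × S: 1 H
  Total hydrogens = 20.
Net charge +1.
Molecular formula: C9H20NS+

C9H20NS+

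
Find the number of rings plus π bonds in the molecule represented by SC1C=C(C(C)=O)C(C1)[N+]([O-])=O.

Molecular formula from the SMILES: C7H9NO3S.
DoU = (2C + 2 + N − H − X)/2 = (2·7 + 2 + 1 − 9 − 0)/2 = 8/2 = 4.
(Structurally: 1 ring(s) + 3 π bond(s) = 4.)

4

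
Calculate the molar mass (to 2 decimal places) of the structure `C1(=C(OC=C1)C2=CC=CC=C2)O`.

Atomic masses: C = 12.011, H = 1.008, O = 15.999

Molecular formula: C10H8O2.
M = 10×12.011 + 8×1.008 + 2×15.999 = 160.17 g/mol.

160.17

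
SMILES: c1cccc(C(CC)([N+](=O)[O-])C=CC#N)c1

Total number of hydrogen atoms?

12

Hydrogens are implicit in SMILES; fill each atom to its normal valence:
  5 × C (aromatic): 1 H each → 5
  2 × C: 1 H each → 2
  2 × C: no H
  1 × C: 3 H
  1 × C: 2 H
  1 × C (aromatic): no H
  1 × N: no H
  1 × N (charge +1): no H
  1 × O: no H
  1 × O (charge -1): no H
  Total hydrogens = 12.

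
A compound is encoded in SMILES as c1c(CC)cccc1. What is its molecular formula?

C8H10

Heavy atoms from the SMILES: 8 C.
Implicit hydrogens by atom environment:
  5 × C (aromatic): 1 H each → 5
  1 × C: 3 H
  1 × C: 2 H
  1 × C (aromatic): no H
  Total hydrogens = 10.
Molecular formula: C8H10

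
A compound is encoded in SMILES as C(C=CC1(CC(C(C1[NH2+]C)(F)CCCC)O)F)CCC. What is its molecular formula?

C16H30F2NO+

Heavy atoms from the SMILES: 16 C, 2 F, 1 N, 1 O.
Implicit hydrogens by atom environment:
  7 × C: 2 H each → 14
  4 × C: 1 H each → 4
  3 × C: 3 H each → 9
  2 × C: no H
  2 × F: no H
  1 × N (charge +1): 2 H
  1 × O: 1 H
  Total hydrogens = 30.
Net charge +1.
Molecular formula: C16H30F2NO+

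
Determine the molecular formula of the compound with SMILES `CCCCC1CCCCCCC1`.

Heavy atoms from the SMILES: 12 C.
Implicit hydrogens by atom environment:
  10 × C: 2 H each → 20
  1 × C: 3 H
  1 × C: 1 H
  Total hydrogens = 24.
Molecular formula: C12H24

C12H24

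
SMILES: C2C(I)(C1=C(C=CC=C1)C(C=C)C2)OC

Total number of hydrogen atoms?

Hydrogens are implicit in SMILES; fill each atom to its normal valence:
  4 × C (aromatic): 1 H each → 4
  3 × C: 2 H each → 6
  2 × C: 1 H each → 2
  2 × C (aromatic): no H
  1 × C: 3 H
  1 × C: no H
  1 × I: no H
  1 × O: no H
  Total hydrogens = 15.

15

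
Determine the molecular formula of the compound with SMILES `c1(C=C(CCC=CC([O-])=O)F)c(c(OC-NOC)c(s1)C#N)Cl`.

Heavy atoms from the SMILES: 14 C, 1 Cl, 1 F, 2 N, 4 O, 1 S.
Implicit hydrogens by atom environment:
  4 × C (aromatic): no H
  3 × C: 2 H each → 6
  3 × C: 1 H each → 3
  3 × C: no H
  3 × O: no H
  1 × C: 3 H
  1 × Cl: no H
  1 × F: no H
  1 × N: 1 H
  1 × N: no H
  1 × O (charge -1): no H
  1 × S (aromatic): no H
  Total hydrogens = 13.
Net charge -1.
Molecular formula: C14H13ClFN2O4S-

C14H13ClFN2O4S-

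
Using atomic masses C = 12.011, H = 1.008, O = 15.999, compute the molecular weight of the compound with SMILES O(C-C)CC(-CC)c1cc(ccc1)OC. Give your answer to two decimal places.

208.30

Molecular formula: C13H20O2.
M = 13×12.011 + 20×1.008 + 2×15.999 = 208.30 g/mol.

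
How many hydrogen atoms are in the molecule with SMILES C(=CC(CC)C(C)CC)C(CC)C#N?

23

Hydrogens are implicit in SMILES; fill each atom to its normal valence:
  5 × C: 1 H each → 5
  4 × C: 3 H each → 12
  3 × C: 2 H each → 6
  1 × C: no H
  1 × N: no H
  Total hydrogens = 23.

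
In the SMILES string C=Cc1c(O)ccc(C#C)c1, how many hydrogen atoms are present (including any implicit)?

Hydrogens are implicit in SMILES; fill each atom to its normal valence:
  3 × C (aromatic): 1 H each → 3
  3 × C (aromatic): no H
  2 × C: 1 H each → 2
  1 × C: 2 H
  1 × C: no H
  1 × O: 1 H
  Total hydrogens = 8.

8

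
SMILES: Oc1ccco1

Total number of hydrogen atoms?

4

Hydrogens are implicit in SMILES; fill each atom to its normal valence:
  3 × C (aromatic): 1 H each → 3
  1 × C (aromatic): no H
  1 × O: 1 H
  1 × O (aromatic): no H
  Total hydrogens = 4.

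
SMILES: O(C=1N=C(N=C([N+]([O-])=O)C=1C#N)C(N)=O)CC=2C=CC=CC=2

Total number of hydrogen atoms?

9

Hydrogens are implicit in SMILES; fill each atom to its normal valence:
  5 × C (aromatic): 1 H each → 5
  5 × C (aromatic): no H
  3 × O: no H
  2 × C: no H
  2 × N (aromatic): no H
  1 × C: 2 H
  1 × N: 2 H
  1 × N (charge +1): no H
  1 × N: no H
  1 × O (charge -1): no H
  Total hydrogens = 9.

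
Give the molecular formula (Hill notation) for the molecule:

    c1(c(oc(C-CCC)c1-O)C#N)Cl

C9H10ClNO2

Heavy atoms from the SMILES: 9 C, 1 Cl, 1 N, 2 O.
Implicit hydrogens by atom environment:
  4 × C (aromatic): no H
  3 × C: 2 H each → 6
  1 × C: 3 H
  1 × C: no H
  1 × Cl: no H
  1 × N: no H
  1 × O: 1 H
  1 × O (aromatic): no H
  Total hydrogens = 10.
Molecular formula: C9H10ClNO2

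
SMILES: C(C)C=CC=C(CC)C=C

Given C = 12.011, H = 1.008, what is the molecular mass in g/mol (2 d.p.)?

Molecular formula: C10H16.
M = 10×12.011 + 16×1.008 = 136.24 g/mol.

136.24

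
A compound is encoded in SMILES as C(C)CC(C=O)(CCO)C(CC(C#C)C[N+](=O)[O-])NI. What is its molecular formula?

Heavy atoms from the SMILES: 13 C, 1 I, 2 N, 4 O.
Implicit hydrogens by atom environment:
  6 × C: 2 H each → 12
  4 × C: 1 H each → 4
  2 × C: no H
  2 × O: no H
  1 × C: 3 H
  1 × I: no H
  1 × N: 1 H
  1 × N (charge +1): no H
  1 × O: 1 H
  1 × O (charge -1): no H
  Total hydrogens = 21.
Molecular formula: C13H21IN2O4

C13H21IN2O4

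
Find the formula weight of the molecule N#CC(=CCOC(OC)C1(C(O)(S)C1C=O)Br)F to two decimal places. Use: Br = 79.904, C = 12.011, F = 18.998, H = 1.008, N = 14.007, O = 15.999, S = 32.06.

340.16

Molecular formula: C10H11BrFNO4S.
M = 1×79.904 + 10×12.011 + 1×18.998 + 11×1.008 + 1×14.007 + 4×15.999 + 1×32.06 = 340.16 g/mol.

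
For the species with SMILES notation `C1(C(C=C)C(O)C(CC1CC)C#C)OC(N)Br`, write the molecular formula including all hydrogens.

C13H20BrNO2

Heavy atoms from the SMILES: 1 Br, 13 C, 1 N, 2 O.
Implicit hydrogens by atom environment:
  8 × C: 1 H each → 8
  3 × C: 2 H each → 6
  1 × Br: no H
  1 × C: 3 H
  1 × C: no H
  1 × N: 2 H
  1 × O: 1 H
  1 × O: no H
  Total hydrogens = 20.
Molecular formula: C13H20BrNO2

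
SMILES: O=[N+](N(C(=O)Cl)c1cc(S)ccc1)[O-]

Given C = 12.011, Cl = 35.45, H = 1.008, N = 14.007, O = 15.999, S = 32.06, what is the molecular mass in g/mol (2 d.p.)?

Molecular formula: C7H5ClN2O3S.
M = 7×12.011 + 1×35.45 + 5×1.008 + 2×14.007 + 3×15.999 + 1×32.06 = 232.64 g/mol.

232.64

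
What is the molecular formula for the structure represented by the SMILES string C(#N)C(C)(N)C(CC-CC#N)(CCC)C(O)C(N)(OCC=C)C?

C17H30N4O2

Heavy atoms from the SMILES: 17 C, 4 N, 2 O.
Implicit hydrogens by atom environment:
  7 × C: 2 H each → 14
  5 × C: no H
  3 × C: 3 H each → 9
  2 × C: 1 H each → 2
  2 × N: 2 H each → 4
  2 × N: no H
  1 × O: 1 H
  1 × O: no H
  Total hydrogens = 30.
Molecular formula: C17H30N4O2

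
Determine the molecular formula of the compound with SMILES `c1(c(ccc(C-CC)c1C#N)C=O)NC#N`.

Heavy atoms from the SMILES: 12 C, 3 N, 1 O.
Implicit hydrogens by atom environment:
  4 × C (aromatic): no H
  2 × C: 2 H each → 4
  2 × C (aromatic): 1 H each → 2
  2 × C: no H
  2 × N: no H
  1 × C: 3 H
  1 × C: 1 H
  1 × N: 1 H
  1 × O: no H
  Total hydrogens = 11.
Molecular formula: C12H11N3O

C12H11N3O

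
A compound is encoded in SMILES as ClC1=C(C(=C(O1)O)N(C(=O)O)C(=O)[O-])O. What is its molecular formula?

Heavy atoms from the SMILES: 6 C, 1 Cl, 1 N, 7 O.
Implicit hydrogens by atom environment:
  4 × C (aromatic): no H
  3 × O: 1 H each → 3
  2 × C: no H
  2 × O: no H
  1 × Cl: no H
  1 × N: no H
  1 × O (aromatic): no H
  1 × O (charge -1): no H
  Total hydrogens = 3.
Net charge -1.
Molecular formula: C6H3ClNO7-

C6H3ClNO7-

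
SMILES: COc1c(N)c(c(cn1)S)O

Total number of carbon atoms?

6

The symbol for carbon appears 6 times in the SMILES. Lowercase c denotes aromatic carbon and counts toward C.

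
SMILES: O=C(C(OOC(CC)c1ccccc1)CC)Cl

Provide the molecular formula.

C13H17ClO3

Heavy atoms from the SMILES: 13 C, 1 Cl, 3 O.
Implicit hydrogens by atom environment:
  5 × C (aromatic): 1 H each → 5
  3 × O: no H
  2 × C: 3 H each → 6
  2 × C: 2 H each → 4
  2 × C: 1 H each → 2
  1 × C: no H
  1 × C (aromatic): no H
  1 × Cl: no H
  Total hydrogens = 17.
Molecular formula: C13H17ClO3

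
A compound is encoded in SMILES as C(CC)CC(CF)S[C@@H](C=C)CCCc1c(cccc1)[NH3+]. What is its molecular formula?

Heavy atoms from the SMILES: 18 C, 1 F, 1 N, 1 S.
Implicit hydrogens by atom environment:
  8 × C: 2 H each → 16
  4 × C (aromatic): 1 H each → 4
  3 × C: 1 H each → 3
  2 × C (aromatic): no H
  1 × C: 3 H
  1 × F: no H
  1 × N (charge +1): 3 H
  1 × S: no H
  Total hydrogens = 29.
Net charge +1.
Molecular formula: C18H29FNS+

C18H29FNS+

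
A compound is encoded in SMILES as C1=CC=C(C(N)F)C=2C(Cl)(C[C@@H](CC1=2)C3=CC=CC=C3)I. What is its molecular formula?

C17H16ClFIN

Heavy atoms from the SMILES: 17 C, 1 Cl, 1 F, 1 I, 1 N.
Implicit hydrogens by atom environment:
  8 × C (aromatic): 1 H each → 8
  4 × C (aromatic): no H
  2 × C: 2 H each → 4
  2 × C: 1 H each → 2
  1 × C: no H
  1 × Cl: no H
  1 × F: no H
  1 × I: no H
  1 × N: 2 H
  Total hydrogens = 16.
Molecular formula: C17H16ClFIN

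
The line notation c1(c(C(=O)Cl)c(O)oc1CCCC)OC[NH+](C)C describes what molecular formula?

C12H19ClNO4+

Heavy atoms from the SMILES: 12 C, 1 Cl, 1 N, 4 O.
Implicit hydrogens by atom environment:
  4 × C: 2 H each → 8
  4 × C (aromatic): no H
  3 × C: 3 H each → 9
  2 × O: no H
  1 × C: no H
  1 × Cl: no H
  1 × N (charge +1): 1 H
  1 × O: 1 H
  1 × O (aromatic): no H
  Total hydrogens = 19.
Net charge +1.
Molecular formula: C12H19ClNO4+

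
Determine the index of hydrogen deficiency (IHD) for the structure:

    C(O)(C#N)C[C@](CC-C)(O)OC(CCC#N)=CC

Molecular formula from the SMILES: C13H20N2O3.
DoU = (2C + 2 + N − H − X)/2 = (2·13 + 2 + 2 − 20 − 0)/2 = 10/2 = 5.
(Structurally: 0 ring(s) + 5 π bond(s) = 5.)

5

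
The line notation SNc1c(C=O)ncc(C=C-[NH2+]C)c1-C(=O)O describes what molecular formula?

C10H12N3O3S+

Heavy atoms from the SMILES: 10 C, 3 N, 3 O, 1 S.
Implicit hydrogens by atom environment:
  4 × C (aromatic): no H
  3 × C: 1 H each → 3
  2 × O: no H
  1 × C: 3 H
  1 × C (aromatic): 1 H
  1 × C: no H
  1 × N (charge +1): 2 H
  1 × N: 1 H
  1 × N (aromatic): no H
  1 × O: 1 H
  1 × S: 1 H
  Total hydrogens = 12.
Net charge +1.
Molecular formula: C10H12N3O3S+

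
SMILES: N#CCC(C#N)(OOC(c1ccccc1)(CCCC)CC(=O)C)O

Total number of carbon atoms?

18

The symbol for carbon appears 18 times in the SMILES. Lowercase c denotes aromatic carbon and counts toward C.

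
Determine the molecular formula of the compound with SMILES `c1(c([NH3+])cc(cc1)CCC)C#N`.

C10H13N2+

Heavy atoms from the SMILES: 10 C, 2 N.
Implicit hydrogens by atom environment:
  3 × C (aromatic): 1 H each → 3
  3 × C (aromatic): no H
  2 × C: 2 H each → 4
  1 × C: 3 H
  1 × C: no H
  1 × N (charge +1): 3 H
  1 × N: no H
  Total hydrogens = 13.
Net charge +1.
Molecular formula: C10H13N2+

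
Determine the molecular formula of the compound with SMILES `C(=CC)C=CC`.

C6H10

Heavy atoms from the SMILES: 6 C.
Implicit hydrogens by atom environment:
  4 × C: 1 H each → 4
  2 × C: 3 H each → 6
  Total hydrogens = 10.
Molecular formula: C6H10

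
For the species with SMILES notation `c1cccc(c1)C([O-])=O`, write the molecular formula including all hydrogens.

C7H5O2-

Heavy atoms from the SMILES: 7 C, 2 O.
Implicit hydrogens by atom environment:
  5 × C (aromatic): 1 H each → 5
  1 × C (aromatic): no H
  1 × C: no H
  1 × O: no H
  1 × O (charge -1): no H
  Total hydrogens = 5.
Net charge -1.
Molecular formula: C7H5O2-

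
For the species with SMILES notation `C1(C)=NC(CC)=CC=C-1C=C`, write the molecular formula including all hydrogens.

C10H13N

Heavy atoms from the SMILES: 10 C, 1 N.
Implicit hydrogens by atom environment:
  3 × C (aromatic): no H
  2 × C: 3 H each → 6
  2 × C: 2 H each → 4
  2 × C (aromatic): 1 H each → 2
  1 × C: 1 H
  1 × N (aromatic): no H
  Total hydrogens = 13.
Molecular formula: C10H13N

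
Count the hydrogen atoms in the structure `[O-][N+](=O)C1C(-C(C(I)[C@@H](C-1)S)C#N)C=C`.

Hydrogens are implicit in SMILES; fill each atom to its normal valence:
  6 × C: 1 H each → 6
  2 × C: 2 H each → 4
  1 × C: no H
  1 × I: no H
  1 × N (charge +1): no H
  1 × N: no H
  1 × O: no H
  1 × O (charge -1): no H
  1 × S: 1 H
  Total hydrogens = 11.

11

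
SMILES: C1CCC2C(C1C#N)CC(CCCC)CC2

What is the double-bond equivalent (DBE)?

4

Molecular formula from the SMILES: C15H25N.
DoU = (2C + 2 + N − H − X)/2 = (2·15 + 2 + 1 − 25 − 0)/2 = 8/2 = 4.
(Structurally: 2 ring(s) + 2 π bond(s) = 4.)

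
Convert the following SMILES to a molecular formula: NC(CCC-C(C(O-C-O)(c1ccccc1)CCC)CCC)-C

Heavy atoms from the SMILES: 20 C, 1 N, 2 O.
Implicit hydrogens by atom environment:
  8 × C: 2 H each → 16
  5 × C (aromatic): 1 H each → 5
  3 × C: 3 H each → 9
  2 × C: 1 H each → 2
  1 × C: no H
  1 × C (aromatic): no H
  1 × N: 2 H
  1 × O: 1 H
  1 × O: no H
  Total hydrogens = 35.
Molecular formula: C20H35NO2

C20H35NO2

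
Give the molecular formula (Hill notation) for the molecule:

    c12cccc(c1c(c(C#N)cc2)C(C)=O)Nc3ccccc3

C19H14N2O

Heavy atoms from the SMILES: 19 C, 2 N, 1 O.
Implicit hydrogens by atom environment:
  10 × C (aromatic): 1 H each → 10
  6 × C (aromatic): no H
  2 × C: no H
  1 × C: 3 H
  1 × N: 1 H
  1 × N: no H
  1 × O: no H
  Total hydrogens = 14.
Molecular formula: C19H14N2O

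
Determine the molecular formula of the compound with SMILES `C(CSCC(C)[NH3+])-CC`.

Heavy atoms from the SMILES: 7 C, 1 N, 1 S.
Implicit hydrogens by atom environment:
  4 × C: 2 H each → 8
  2 × C: 3 H each → 6
  1 × C: 1 H
  1 × N (charge +1): 3 H
  1 × S: no H
  Total hydrogens = 18.
Net charge +1.
Molecular formula: C7H18NS+

C7H18NS+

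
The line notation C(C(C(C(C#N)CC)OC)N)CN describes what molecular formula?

C9H19N3O

Heavy atoms from the SMILES: 9 C, 3 N, 1 O.
Implicit hydrogens by atom environment:
  3 × C: 2 H each → 6
  3 × C: 1 H each → 3
  2 × C: 3 H each → 6
  2 × N: 2 H each → 4
  1 × C: no H
  1 × N: no H
  1 × O: no H
  Total hydrogens = 19.
Molecular formula: C9H19N3O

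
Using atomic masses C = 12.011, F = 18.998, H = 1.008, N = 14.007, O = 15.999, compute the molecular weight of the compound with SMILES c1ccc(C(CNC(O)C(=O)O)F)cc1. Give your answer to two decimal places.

Molecular formula: C10H12FNO3.
M = 10×12.011 + 1×18.998 + 12×1.008 + 1×14.007 + 3×15.999 = 213.21 g/mol.

213.21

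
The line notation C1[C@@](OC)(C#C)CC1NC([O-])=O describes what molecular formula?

C8H10NO3-

Heavy atoms from the SMILES: 8 C, 1 N, 3 O.
Implicit hydrogens by atom environment:
  3 × C: no H
  2 × C: 2 H each → 4
  2 × C: 1 H each → 2
  2 × O: no H
  1 × C: 3 H
  1 × N: 1 H
  1 × O (charge -1): no H
  Total hydrogens = 10.
Net charge -1.
Molecular formula: C8H10NO3-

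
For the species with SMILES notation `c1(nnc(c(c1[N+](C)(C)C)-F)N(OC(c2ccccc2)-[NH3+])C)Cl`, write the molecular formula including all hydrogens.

[C15H21ClFN5O]2+

Heavy atoms from the SMILES: 15 C, 1 Cl, 1 F, 5 N, 1 O.
Implicit hydrogens by atom environment:
  5 × C (aromatic): 1 H each → 5
  5 × C (aromatic): no H
  4 × C: 3 H each → 12
  2 × N (aromatic): no H
  1 × C: 1 H
  1 × Cl: no H
  1 × F: no H
  1 × N (charge +1): 3 H
  1 × N: no H
  1 × N (charge +1): no H
  1 × O: no H
  Total hydrogens = 21.
Net charge +2.
Molecular formula: [C15H21ClFN5O]2+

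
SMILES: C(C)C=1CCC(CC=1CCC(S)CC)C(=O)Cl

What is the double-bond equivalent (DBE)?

3

Molecular formula from the SMILES: C14H23ClOS.
DoU = (2C + 2 + N − H − X)/2 = (2·14 + 2 + 0 − 23 − 1)/2 = 6/2 = 3.
(Structurally: 1 ring(s) + 2 π bond(s) = 3.)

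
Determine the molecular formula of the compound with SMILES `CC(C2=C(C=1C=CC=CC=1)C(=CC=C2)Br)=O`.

C14H11BrO

Heavy atoms from the SMILES: 1 Br, 14 C, 1 O.
Implicit hydrogens by atom environment:
  8 × C (aromatic): 1 H each → 8
  4 × C (aromatic): no H
  1 × Br: no H
  1 × C: 3 H
  1 × C: no H
  1 × O: no H
  Total hydrogens = 11.
Molecular formula: C14H11BrO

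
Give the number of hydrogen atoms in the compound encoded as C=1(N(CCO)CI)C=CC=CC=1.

12

Hydrogens are implicit in SMILES; fill each atom to its normal valence:
  5 × C (aromatic): 1 H each → 5
  3 × C: 2 H each → 6
  1 × C (aromatic): no H
  1 × I: no H
  1 × N: no H
  1 × O: 1 H
  Total hydrogens = 12.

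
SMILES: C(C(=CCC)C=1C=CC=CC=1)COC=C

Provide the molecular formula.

C14H18O

Heavy atoms from the SMILES: 14 C, 1 O.
Implicit hydrogens by atom environment:
  5 × C (aromatic): 1 H each → 5
  4 × C: 2 H each → 8
  2 × C: 1 H each → 2
  1 × C: 3 H
  1 × C: no H
  1 × C (aromatic): no H
  1 × O: no H
  Total hydrogens = 18.
Molecular formula: C14H18O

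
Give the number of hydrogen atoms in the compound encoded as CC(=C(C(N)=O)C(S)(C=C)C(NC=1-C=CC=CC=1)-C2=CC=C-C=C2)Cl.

21

Hydrogens are implicit in SMILES; fill each atom to its normal valence:
  10 × C (aromatic): 1 H each → 10
  4 × C: no H
  2 × C: 1 H each → 2
  2 × C (aromatic): no H
  1 × C: 3 H
  1 × C: 2 H
  1 × Cl: no H
  1 × N: 2 H
  1 × N: 1 H
  1 × O: no H
  1 × S: 1 H
  Total hydrogens = 21.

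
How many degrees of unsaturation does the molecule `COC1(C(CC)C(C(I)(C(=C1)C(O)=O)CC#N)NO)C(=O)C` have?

6

Molecular formula from the SMILES: C14H19IN2O5.
DoU = (2C + 2 + N − H − X)/2 = (2·14 + 2 + 2 − 19 − 1)/2 = 12/2 = 6.
(Structurally: 1 ring(s) + 5 π bond(s) = 6.)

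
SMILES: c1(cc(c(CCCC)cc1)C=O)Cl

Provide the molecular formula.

Heavy atoms from the SMILES: 11 C, 1 Cl, 1 O.
Implicit hydrogens by atom environment:
  3 × C: 2 H each → 6
  3 × C (aromatic): 1 H each → 3
  3 × C (aromatic): no H
  1 × C: 3 H
  1 × C: 1 H
  1 × Cl: no H
  1 × O: no H
  Total hydrogens = 13.
Molecular formula: C11H13ClO

C11H13ClO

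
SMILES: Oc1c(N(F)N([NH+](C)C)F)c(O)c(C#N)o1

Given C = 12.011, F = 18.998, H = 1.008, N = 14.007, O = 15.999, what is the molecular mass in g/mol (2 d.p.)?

235.17

Molecular formula: C7H9F2N4O3+.
M = 7×12.011 + 2×18.998 + 9×1.008 + 4×14.007 + 3×15.999 = 235.17 g/mol.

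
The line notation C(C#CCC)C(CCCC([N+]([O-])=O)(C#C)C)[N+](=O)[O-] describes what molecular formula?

C13H18N2O4

Heavy atoms from the SMILES: 13 C, 2 N, 4 O.
Implicit hydrogens by atom environment:
  5 × C: 2 H each → 10
  4 × C: no H
  2 × C: 3 H each → 6
  2 × C: 1 H each → 2
  2 × N (charge +1): no H
  2 × O: no H
  2 × O (charge -1): no H
  Total hydrogens = 18.
Molecular formula: C13H18N2O4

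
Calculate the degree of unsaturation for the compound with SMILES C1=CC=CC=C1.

Molecular formula from the SMILES: C6H6.
DoU = (2C + 2 + N − H − X)/2 = (2·6 + 2 + 0 − 6 − 0)/2 = 8/2 = 4.
(Structurally: 1 ring(s) + 3 π bond(s) = 4.)

4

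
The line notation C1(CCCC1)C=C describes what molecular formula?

Heavy atoms from the SMILES: 7 C.
Implicit hydrogens by atom environment:
  5 × C: 2 H each → 10
  2 × C: 1 H each → 2
  Total hydrogens = 12.
Molecular formula: C7H12

C7H12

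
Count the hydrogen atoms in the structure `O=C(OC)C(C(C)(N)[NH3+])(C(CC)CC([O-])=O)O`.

20

Hydrogens are implicit in SMILES; fill each atom to its normal valence:
  4 × C: no H
  3 × C: 3 H each → 9
  3 × O: no H
  2 × C: 2 H each → 4
  1 × C: 1 H
  1 × N (charge +1): 3 H
  1 × N: 2 H
  1 × O: 1 H
  1 × O (charge -1): no H
  Total hydrogens = 20.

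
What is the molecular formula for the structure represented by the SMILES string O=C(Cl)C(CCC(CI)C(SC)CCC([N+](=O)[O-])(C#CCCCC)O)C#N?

C18H26ClIN2O4S

Heavy atoms from the SMILES: 18 C, 1 Cl, 1 I, 2 N, 4 O, 1 S.
Implicit hydrogens by atom environment:
  8 × C: 2 H each → 16
  5 × C: no H
  3 × C: 1 H each → 3
  2 × C: 3 H each → 6
  2 × O: no H
  1 × Cl: no H
  1 × I: no H
  1 × N: no H
  1 × N (charge +1): no H
  1 × O: 1 H
  1 × O (charge -1): no H
  1 × S: no H
  Total hydrogens = 26.
Molecular formula: C18H26ClIN2O4S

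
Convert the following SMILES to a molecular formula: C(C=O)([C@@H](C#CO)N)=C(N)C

C7H10N2O2

Heavy atoms from the SMILES: 7 C, 2 N, 2 O.
Implicit hydrogens by atom environment:
  4 × C: no H
  2 × C: 1 H each → 2
  2 × N: 2 H each → 4
  1 × C: 3 H
  1 × O: 1 H
  1 × O: no H
  Total hydrogens = 10.
Molecular formula: C7H10N2O2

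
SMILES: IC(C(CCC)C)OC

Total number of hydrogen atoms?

15

Hydrogens are implicit in SMILES; fill each atom to its normal valence:
  3 × C: 3 H each → 9
  2 × C: 2 H each → 4
  2 × C: 1 H each → 2
  1 × I: no H
  1 × O: no H
  Total hydrogens = 15.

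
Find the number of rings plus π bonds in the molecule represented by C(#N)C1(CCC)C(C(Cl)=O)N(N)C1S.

Molecular formula from the SMILES: C8H12ClN3OS.
DoU = (2C + 2 + N − H − X)/2 = (2·8 + 2 + 3 − 12 − 1)/2 = 8/2 = 4.
(Structurally: 1 ring(s) + 3 π bond(s) = 4.)

4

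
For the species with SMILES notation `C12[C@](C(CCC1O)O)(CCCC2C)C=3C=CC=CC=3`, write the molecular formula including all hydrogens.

Heavy atoms from the SMILES: 17 C, 2 O.
Implicit hydrogens by atom environment:
  5 × C: 2 H each → 10
  5 × C (aromatic): 1 H each → 5
  4 × C: 1 H each → 4
  2 × O: 1 H each → 2
  1 × C: 3 H
  1 × C: no H
  1 × C (aromatic): no H
  Total hydrogens = 24.
Molecular formula: C17H24O2

C17H24O2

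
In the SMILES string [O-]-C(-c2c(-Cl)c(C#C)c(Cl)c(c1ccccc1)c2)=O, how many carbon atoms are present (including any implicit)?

15

The symbol for carbon appears 15 times in the SMILES. Lowercase c denotes aromatic carbon and counts toward C.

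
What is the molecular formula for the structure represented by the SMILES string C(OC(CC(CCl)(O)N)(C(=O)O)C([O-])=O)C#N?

C8H10ClN2O6-

Heavy atoms from the SMILES: 8 C, 1 Cl, 2 N, 6 O.
Implicit hydrogens by atom environment:
  5 × C: no H
  3 × C: 2 H each → 6
  3 × O: no H
  2 × O: 1 H each → 2
  1 × Cl: no H
  1 × N: 2 H
  1 × N: no H
  1 × O (charge -1): no H
  Total hydrogens = 10.
Net charge -1.
Molecular formula: C8H10ClN2O6-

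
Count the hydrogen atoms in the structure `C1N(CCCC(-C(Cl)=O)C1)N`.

13

Hydrogens are implicit in SMILES; fill each atom to its normal valence:
  5 × C: 2 H each → 10
  1 × C: 1 H
  1 × C: no H
  1 × Cl: no H
  1 × N: 2 H
  1 × N: no H
  1 × O: no H
  Total hydrogens = 13.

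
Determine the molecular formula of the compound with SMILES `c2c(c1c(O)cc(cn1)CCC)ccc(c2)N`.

C14H16N2O

Heavy atoms from the SMILES: 14 C, 2 N, 1 O.
Implicit hydrogens by atom environment:
  6 × C (aromatic): 1 H each → 6
  5 × C (aromatic): no H
  2 × C: 2 H each → 4
  1 × C: 3 H
  1 × N: 2 H
  1 × N (aromatic): no H
  1 × O: 1 H
  Total hydrogens = 16.
Molecular formula: C14H16N2O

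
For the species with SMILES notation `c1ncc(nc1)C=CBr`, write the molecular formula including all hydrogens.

C6H5BrN2

Heavy atoms from the SMILES: 1 Br, 6 C, 2 N.
Implicit hydrogens by atom environment:
  3 × C (aromatic): 1 H each → 3
  2 × C: 1 H each → 2
  2 × N (aromatic): no H
  1 × Br: no H
  1 × C (aromatic): no H
  Total hydrogens = 5.
Molecular formula: C6H5BrN2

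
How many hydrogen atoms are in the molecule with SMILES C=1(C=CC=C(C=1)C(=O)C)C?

10

Hydrogens are implicit in SMILES; fill each atom to its normal valence:
  4 × C (aromatic): 1 H each → 4
  2 × C: 3 H each → 6
  2 × C (aromatic): no H
  1 × C: no H
  1 × O: no H
  Total hydrogens = 10.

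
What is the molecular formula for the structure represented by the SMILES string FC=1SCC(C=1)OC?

C5H7FOS

Heavy atoms from the SMILES: 5 C, 1 F, 1 O, 1 S.
Implicit hydrogens by atom environment:
  2 × C: 1 H each → 2
  1 × C: 3 H
  1 × C: 2 H
  1 × C: no H
  1 × F: no H
  1 × O: no H
  1 × S: no H
  Total hydrogens = 7.
Molecular formula: C5H7FOS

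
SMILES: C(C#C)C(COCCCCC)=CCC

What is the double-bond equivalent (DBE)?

Molecular formula from the SMILES: C13H22O.
DoU = (2C + 2 + N − H − X)/2 = (2·13 + 2 + 0 − 22 − 0)/2 = 6/2 = 3.
(Structurally: 0 ring(s) + 3 π bond(s) = 3.)

3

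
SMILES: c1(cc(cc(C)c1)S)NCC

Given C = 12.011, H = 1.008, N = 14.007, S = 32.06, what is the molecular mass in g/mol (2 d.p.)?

167.27

Molecular formula: C9H13NS.
M = 9×12.011 + 13×1.008 + 1×14.007 + 1×32.06 = 167.27 g/mol.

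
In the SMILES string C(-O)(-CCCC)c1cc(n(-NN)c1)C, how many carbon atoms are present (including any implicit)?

10

The symbol for carbon appears 10 times in the SMILES. Lowercase c denotes aromatic carbon and counts toward C.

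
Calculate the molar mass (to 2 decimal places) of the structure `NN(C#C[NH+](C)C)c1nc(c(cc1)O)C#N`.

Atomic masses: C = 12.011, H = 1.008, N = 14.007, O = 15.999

Molecular formula: C10H12N5O+.
M = 10×12.011 + 12×1.008 + 5×14.007 + 1×15.999 = 218.24 g/mol.

218.24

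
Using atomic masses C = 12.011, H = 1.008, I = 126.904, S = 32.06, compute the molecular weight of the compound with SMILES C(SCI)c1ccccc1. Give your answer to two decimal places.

Molecular formula: C8H9IS.
M = 8×12.011 + 9×1.008 + 1×126.904 + 1×32.06 = 264.12 g/mol.

264.12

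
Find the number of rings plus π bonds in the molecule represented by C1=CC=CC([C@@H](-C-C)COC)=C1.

4

Molecular formula from the SMILES: C11H16O.
DoU = (2C + 2 + N − H − X)/2 = (2·11 + 2 + 0 − 16 − 0)/2 = 8/2 = 4.
(Structurally: 1 ring(s) + 3 π bond(s) = 4.)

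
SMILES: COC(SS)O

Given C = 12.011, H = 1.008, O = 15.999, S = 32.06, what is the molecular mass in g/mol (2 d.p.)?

Molecular formula: C2H6O2S2.
M = 2×12.011 + 6×1.008 + 2×15.999 + 2×32.06 = 126.19 g/mol.

126.19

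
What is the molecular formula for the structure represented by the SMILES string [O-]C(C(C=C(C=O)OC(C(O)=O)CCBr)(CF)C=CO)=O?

Heavy atoms from the SMILES: 1 Br, 12 C, 1 F, 7 O.
Implicit hydrogens by atom environment:
  5 × C: 1 H each → 5
  4 × C: no H
  4 × O: no H
  3 × C: 2 H each → 6
  2 × O: 1 H each → 2
  1 × Br: no H
  1 × F: no H
  1 × O (charge -1): no H
  Total hydrogens = 13.
Net charge -1.
Molecular formula: C12H13BrFO7-

C12H13BrFO7-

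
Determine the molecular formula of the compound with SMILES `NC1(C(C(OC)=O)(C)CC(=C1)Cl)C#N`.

Heavy atoms from the SMILES: 9 C, 1 Cl, 2 N, 2 O.
Implicit hydrogens by atom environment:
  5 × C: no H
  2 × C: 3 H each → 6
  2 × O: no H
  1 × C: 2 H
  1 × C: 1 H
  1 × Cl: no H
  1 × N: 2 H
  1 × N: no H
  Total hydrogens = 11.
Molecular formula: C9H11ClN2O2

C9H11ClN2O2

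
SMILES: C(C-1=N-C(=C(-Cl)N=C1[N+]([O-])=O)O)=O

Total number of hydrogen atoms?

2

Hydrogens are implicit in SMILES; fill each atom to its normal valence:
  4 × C (aromatic): no H
  2 × N (aromatic): no H
  2 × O: no H
  1 × C: 1 H
  1 × Cl: no H
  1 × N (charge +1): no H
  1 × O: 1 H
  1 × O (charge -1): no H
  Total hydrogens = 2.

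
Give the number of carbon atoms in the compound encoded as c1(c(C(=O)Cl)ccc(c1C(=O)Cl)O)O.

The symbol for carbon appears 8 times in the SMILES. Lowercase c denotes aromatic carbon and counts toward C.

8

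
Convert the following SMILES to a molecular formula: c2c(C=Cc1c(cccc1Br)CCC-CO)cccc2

C18H19BrO

Heavy atoms from the SMILES: 1 Br, 18 C, 1 O.
Implicit hydrogens by atom environment:
  8 × C (aromatic): 1 H each → 8
  4 × C: 2 H each → 8
  4 × C (aromatic): no H
  2 × C: 1 H each → 2
  1 × Br: no H
  1 × O: 1 H
  Total hydrogens = 19.
Molecular formula: C18H19BrO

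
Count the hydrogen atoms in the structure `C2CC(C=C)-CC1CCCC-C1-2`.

20

Hydrogens are implicit in SMILES; fill each atom to its normal valence:
  8 × C: 2 H each → 16
  4 × C: 1 H each → 4
  Total hydrogens = 20.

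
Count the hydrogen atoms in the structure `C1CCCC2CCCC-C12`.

18

Hydrogens are implicit in SMILES; fill each atom to its normal valence:
  8 × C: 2 H each → 16
  2 × C: 1 H each → 2
  Total hydrogens = 18.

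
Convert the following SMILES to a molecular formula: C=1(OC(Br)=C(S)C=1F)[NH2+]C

Heavy atoms from the SMILES: 1 Br, 5 C, 1 F, 1 N, 1 O, 1 S.
Implicit hydrogens by atom environment:
  4 × C (aromatic): no H
  1 × Br: no H
  1 × C: 3 H
  1 × F: no H
  1 × N (charge +1): 2 H
  1 × O (aromatic): no H
  1 × S: 1 H
  Total hydrogens = 6.
Net charge +1.
Molecular formula: C5H6BrFNOS+

C5H6BrFNOS+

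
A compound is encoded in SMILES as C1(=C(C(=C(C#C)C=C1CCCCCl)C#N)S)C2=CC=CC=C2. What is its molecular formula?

C19H16ClNS

Heavy atoms from the SMILES: 19 C, 1 Cl, 1 N, 1 S.
Implicit hydrogens by atom environment:
  6 × C (aromatic): 1 H each → 6
  6 × C (aromatic): no H
  4 × C: 2 H each → 8
  2 × C: no H
  1 × C: 1 H
  1 × Cl: no H
  1 × N: no H
  1 × S: 1 H
  Total hydrogens = 16.
Molecular formula: C19H16ClNS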